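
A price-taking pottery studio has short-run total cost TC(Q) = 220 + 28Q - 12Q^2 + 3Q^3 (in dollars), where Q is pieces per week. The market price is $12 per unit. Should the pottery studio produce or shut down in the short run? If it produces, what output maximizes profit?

Shut down

Variable cost is VC = 28Q - 12Q^2 + 3Q^3, so AVC = VC/Q = 28 - 12Q + 3Q^2 and MC = dTC/dQ = 28 - 24Q + 9Q^2.
The AVC parabola has its vertex at Q = 12/6 = 2, where AVC = 28 - 12·2 + 3·2^2 = $16.
Since P = $12 < min AVC = $16, price fails to cover variable cost at any output.
The firm minimizes its loss by shutting down and losing only its fixed cost of $220.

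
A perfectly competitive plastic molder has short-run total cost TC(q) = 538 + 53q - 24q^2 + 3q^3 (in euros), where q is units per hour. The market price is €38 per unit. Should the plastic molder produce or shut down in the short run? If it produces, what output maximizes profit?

Strip out fixed cost: VC = 53q - 24q^2 + 3q^3. Then AVC = 53 - 24q + 3q^2 and MC = 53 - 48q + 9q^2.
AVC is minimized where dAVC/dq = -24 + 6q = 0, at q = 4; min AVC = 53 - 24·4 + 3·4^2 = €5.
Because €38 ≥ €5, revenue can cover variable cost; the firm operates.
Solving P = MC: 15 - 48q + 9q^2 = 0 ⇒ q = 1/3 or 5. On the upward-sloping branch, q* = 5.
Check: AVC at q = 5 is €8 ≤ P, so revenue covers variable cost.
Profit = P·q − TC = 38·5 − 578 = -€388, a loss, but smaller than the €538 fixed cost the firm would lose by shutting down.

Produce at q = 5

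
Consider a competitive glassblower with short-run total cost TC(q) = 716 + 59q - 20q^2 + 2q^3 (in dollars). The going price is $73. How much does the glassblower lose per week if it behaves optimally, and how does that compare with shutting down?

Profit = -$324 at q = 7

AVC = 59 - 20q + 2q^2 has its minimum $9 at q = 5; price $73 clears that bar, so the firm operates.
With MC = 59 - 40q + 6q^2, P = MC on the upward-sloping part at q* = 7.
TR = 73·7 = 511. TC = 716 + 119 = 835. Profit = 511 − 835 = -$324.
Shutting down would mean losing the fixed cost of $716, so operating at a loss of $324 is better by $392.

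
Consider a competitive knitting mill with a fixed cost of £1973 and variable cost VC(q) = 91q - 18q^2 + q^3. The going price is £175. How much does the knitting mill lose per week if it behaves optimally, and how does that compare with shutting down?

AVC = 91 - 18q + q^2; min AVC = £10 at q = 9. Since P = £175 ≥ min AVC, the firm produces.
With MC = 91 - 36q + 3q^2, P = MC on the upward-sloping part at q* = 14.
TR = 175·14 = 2450. TC = 1973 + 490 = 2463. Profit = 2450 − 2463 = -£13.
That loss of £13 beats the £1973 the firm would lose by shutting down; producing recovers £1960 of fixed cost.

Profit = -£13 at q = 14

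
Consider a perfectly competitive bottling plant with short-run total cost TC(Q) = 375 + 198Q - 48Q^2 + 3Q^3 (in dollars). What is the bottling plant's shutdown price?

$6 per unit

Short-run supply begins at min AVC. From VC = 198Q - 48Q^2 + 3Q^3, AVC = 198 - 48Q + 3Q^2.
At the minimum of AVC, MC = AVC. MC = 198 - 96Q + 9Q^2; setting MC = AVC gives 6Q^2 - 48Q = 0, so Q = 8. min AVC = 6.
For P < $6 the firm produces nothing.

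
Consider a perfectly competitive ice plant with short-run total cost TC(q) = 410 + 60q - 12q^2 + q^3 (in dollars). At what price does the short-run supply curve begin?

$24 per unit

The shutdown price is the minimum of AVC. VC = 60q - 12q^2 + q^3, so AVC = 60 - 12q + q^2.
At the minimum of AVC, MC = AVC. MC = 60 - 24q + 3q^2; setting MC = AVC gives 2q^2 - 12q = 0, so q = 6. min AVC = 24.
The firm shuts down for any P below $24.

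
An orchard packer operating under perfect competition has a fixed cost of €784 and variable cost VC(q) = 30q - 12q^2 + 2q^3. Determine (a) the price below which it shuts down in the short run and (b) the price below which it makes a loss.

AVC = 30 - 12q + 2q^2; minimized at q = 3, giving min AVC = €12. That is the shutdown price.
ATC = 784/q + 30 - 12q + 2q^2. Setting dATC/dq = −784/q^2 − 12 + 4q = 0 gives q = 7 (since 4·7^3 − 12·7^2 = 784).
min ATC = 784/7 + 30 − 12·7 + 2·7^2 = €156. That is the break-even price.
For €12 ≤ P < €156 the firm produces at a loss; below €12 it shuts down.

Shutdown price = €12; break-even price = €156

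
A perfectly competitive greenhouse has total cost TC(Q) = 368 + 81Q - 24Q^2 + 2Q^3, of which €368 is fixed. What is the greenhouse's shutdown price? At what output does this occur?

€9 per unit, at Q = 6

The shutdown price is the minimum of AVC. VC = 81Q - 24Q^2 + 2Q^3, so AVC = 81 - 24Q + 2Q^2.
At the minimum of AVC, MC = AVC. MC = 81 - 48Q + 6Q^2; setting MC = AVC gives 4Q^2 - 24Q = 0, so Q = 6. min AVC = 9.
For P < €9 the firm produces nothing.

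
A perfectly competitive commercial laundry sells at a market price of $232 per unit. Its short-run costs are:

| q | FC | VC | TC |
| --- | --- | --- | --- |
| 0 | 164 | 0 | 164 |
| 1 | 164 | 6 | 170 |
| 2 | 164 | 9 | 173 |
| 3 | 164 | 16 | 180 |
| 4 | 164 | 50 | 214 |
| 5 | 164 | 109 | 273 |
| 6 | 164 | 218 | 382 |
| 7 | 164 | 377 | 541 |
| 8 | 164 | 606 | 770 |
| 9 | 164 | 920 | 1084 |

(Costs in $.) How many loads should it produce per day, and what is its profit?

q = 8; profit = $1086

Profit at each row (π = 232q − TC): q=0: -164; q=1: 62; q=2: 291; q=3: 516; q=4: 714; q=5: 887; q=6: 1010; q=7: 1083; q=8: 1086; q=9: 1004.
Profit is maximized at q = 8. AVC there is 606/8 = $75.75 ≤ P, so producing beats shutting down (which would give -$164).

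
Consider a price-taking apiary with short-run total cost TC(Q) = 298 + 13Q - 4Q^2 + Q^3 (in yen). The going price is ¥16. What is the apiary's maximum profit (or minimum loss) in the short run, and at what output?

AVC = 13 - 4Q + Q^2; min AVC = ¥9 at Q = 2. Since P = ¥16 ≥ min AVC, the firm produces.
With MC = 13 - 8Q + 3Q^2, P = MC on the upward-sloping part at Q* = 3.
TR = 16·3 = 48. TC = 298 + 30 = 328. Profit = 48 − 328 = -¥280.
That loss of ¥280 beats the ¥298 the firm would lose by shutting down; producing recovers ¥18 of fixed cost.

Profit = -¥280 at Q = 3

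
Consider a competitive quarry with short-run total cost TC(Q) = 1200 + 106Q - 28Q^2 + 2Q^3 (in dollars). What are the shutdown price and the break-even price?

Shutdown price = $8; break-even price = $146

AVC = 106 - 28Q + 2Q^2; minimized at Q = 7, giving min AVC = $8. That is the shutdown price.
ATC = 1200/Q + 106 - 28Q + 2Q^2. Setting dATC/dQ = −1200/Q^2 − 28 + 4Q = 0 gives Q = 10 (since 4·10^3 − 28·10^2 = 1200).
min ATC = 1200/10 + 106 − 28·10 + 2·10^2 = $146. That is the break-even price.
Between these two prices the firm operates at a loss; above $146 it earns a profit.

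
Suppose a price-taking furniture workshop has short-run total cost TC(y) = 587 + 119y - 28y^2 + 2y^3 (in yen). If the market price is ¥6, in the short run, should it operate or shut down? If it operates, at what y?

Shut down

Variable cost is VC = 119y - 28y^2 + 2y^3, so AVC = VC/y = 119 - 28y + 2y^2 and MC = dTC/dy = 119 - 56y + 6y^2.
AVC hits its minimum where MC = AVC, at y = 7, giving min AVC = 119 - 28·7 + 2·7^2 = ¥21.
Since P = ¥6 < min AVC = ¥21, price fails to cover variable cost at any output.
The firm minimizes its loss by shutting down and losing only its fixed cost of ¥587.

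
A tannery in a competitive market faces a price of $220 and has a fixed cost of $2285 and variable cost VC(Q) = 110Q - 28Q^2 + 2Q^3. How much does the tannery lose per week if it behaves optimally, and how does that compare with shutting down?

Profit = -$349 at Q = 11

AVC = 110 - 28Q + 2Q^2 has its minimum $12 at Q = 7; price $220 clears that bar, so the firm operates.
MC = 110 - 56Q + 6Q^2. Setting P = MC and taking the root on the rising branch gives Q* = 11.
TR = 220·11 = 2420. TC = 2285 + 484 = 2769. Profit = 2420 − 2769 = -$349.
That loss of $349 beats the $2285 the firm would lose by shutting down; producing recovers $1936 of fixed cost.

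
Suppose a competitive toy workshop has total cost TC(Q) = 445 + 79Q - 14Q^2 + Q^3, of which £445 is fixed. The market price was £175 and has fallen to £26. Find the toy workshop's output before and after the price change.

Output falls from 12 to 0 (the firm shuts down)

MC = 79 - 28Q + 3Q^2; the shutdown threshold is min AVC = £30 (at Q = 7).
At P = £175 ≥ min AVC, set P = MC on the rising branch: Q = 12.
At P = £26 < min AVC = £30, price no longer covers variable cost at any output, so the firm shuts down: Q = 0.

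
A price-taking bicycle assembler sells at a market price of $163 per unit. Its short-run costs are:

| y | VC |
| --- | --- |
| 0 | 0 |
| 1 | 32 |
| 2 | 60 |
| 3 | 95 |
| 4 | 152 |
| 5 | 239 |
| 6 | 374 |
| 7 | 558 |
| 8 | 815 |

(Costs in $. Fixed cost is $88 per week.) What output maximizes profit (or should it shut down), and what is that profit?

Tabulate TR − TC: y=0: -88; y=1: 43; y=2: 178; y=3: 306; y=4: 412; y=5: 488; y=6: 516; y=7: 495; y=8: 401.
Profit is maximized at y = 6. AVC there is 374/6 = $62.33 ≤ P, so producing beats shutting down (which would give -$88).

y = 6; profit = $516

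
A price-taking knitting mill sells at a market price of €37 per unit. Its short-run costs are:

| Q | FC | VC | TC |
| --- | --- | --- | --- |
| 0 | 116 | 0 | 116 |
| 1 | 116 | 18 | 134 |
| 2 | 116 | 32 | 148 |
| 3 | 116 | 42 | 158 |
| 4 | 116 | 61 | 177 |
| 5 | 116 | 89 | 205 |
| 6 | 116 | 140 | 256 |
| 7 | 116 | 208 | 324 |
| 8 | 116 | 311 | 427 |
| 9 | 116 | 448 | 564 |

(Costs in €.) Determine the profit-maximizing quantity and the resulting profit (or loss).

Q = 5; profit = -€20

Tabulate TR − TC: Q=0: -116; Q=1: -97; Q=2: -74; Q=3: -47; Q=4: -29; Q=5: -20; Q=6: -34; Q=7: -65; Q=8: -131; Q=9: -231.
Profit is maximized at Q = 5. AVC there is 89/5 = €17.80 ≤ P, so producing beats shutting down (which would give -€116).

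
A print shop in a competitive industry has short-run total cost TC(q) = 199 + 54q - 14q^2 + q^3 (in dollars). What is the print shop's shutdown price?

The shutdown price is the minimum of AVC. VC = 54q - 14q^2 + q^3, so AVC = 54 - 14q + q^2.
dAVC/dq = -14 + 2q = 0 gives q = 7. min AVC = 54 - 14·7 + 7^2 = 5.
For P < $5 the firm produces nothing.

$5 per unit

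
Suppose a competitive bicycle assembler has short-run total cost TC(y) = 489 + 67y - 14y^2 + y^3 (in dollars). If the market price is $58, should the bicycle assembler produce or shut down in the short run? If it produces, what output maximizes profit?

From TC, MC = TC'(y) = 67 - 28y + 3y^2 and AVC = VC/y = 67 - 14y + y^2.
AVC hits its minimum where MC = AVC, at y = 7, giving min AVC = 67 - 14·7 + 7^2 = $18.
Since P = $58 ≥ min AVC = $18, price covers variable cost and the firm should produce.
Solving P = MC: 9 - 28y + 3y^2 = 0 ⇒ y = 1/3 or 9. On the upward-sloping branch, y* = 9.
Check: AVC at y = 9 is $22 ≤ P, so revenue covers variable cost.
Profit = P·y − TC = 58·9 − 687 = -$165, a loss, but smaller than the $489 fixed cost the firm would lose by shutting down.

Produce at y = 9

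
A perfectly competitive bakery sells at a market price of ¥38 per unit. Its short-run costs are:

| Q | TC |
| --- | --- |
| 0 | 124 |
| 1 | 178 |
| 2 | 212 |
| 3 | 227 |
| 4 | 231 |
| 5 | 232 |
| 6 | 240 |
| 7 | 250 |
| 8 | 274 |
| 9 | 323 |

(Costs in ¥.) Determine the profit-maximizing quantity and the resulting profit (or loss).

Compute π = P·Q − TC at each output: Q=0: -124; Q=1: -140; Q=2: -136; Q=3: -113; Q=4: -79; Q=5: -42; Q=6: -12; Q=7: 16; Q=8: 30; Q=9: 19.
Profit is maximized at Q = 8. AVC there is 150/8 = ¥18.75 ≤ P, so producing beats shutting down (which would give -¥124).

Q = 8; profit = ¥30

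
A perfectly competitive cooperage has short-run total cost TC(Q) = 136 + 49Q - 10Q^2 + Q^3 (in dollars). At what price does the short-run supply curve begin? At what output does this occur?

$24 per unit, at Q = 5

The shutdown price is the minimum of AVC. VC = 49Q - 10Q^2 + Q^3, so AVC = 49 - 10Q + Q^2.
At the minimum of AVC, MC = AVC. MC = 49 - 20Q + 3Q^2; setting MC = AVC gives 2Q^2 - 10Q = 0, so Q = 5. min AVC = 24.
So the shutdown price is $24.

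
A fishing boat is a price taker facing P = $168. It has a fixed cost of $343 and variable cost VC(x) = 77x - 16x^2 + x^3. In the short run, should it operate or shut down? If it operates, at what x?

Produce at x = 13

Strip out fixed cost: VC = 77x - 16x^2 + x^3. Then AVC = 77 - 16x + x^2 and MC = 77 - 32x + 3x^2.
The AVC parabola has its vertex at x = 16/2 = 8, where AVC = 77 - 16·8 + 8^2 = $13.
Since P = $168 ≥ min AVC = $13, price covers variable cost and the firm should produce.
P = MC gives -91 - 32x + 3x^2 = 0, with roots -7/3 and 13. Take the larger (rising MC): x* = 13.
Check: AVC at x = 13 is $38 ≤ P, so revenue covers variable cost.
Profit = P·x − TC = 168·13 − 837 = $1347.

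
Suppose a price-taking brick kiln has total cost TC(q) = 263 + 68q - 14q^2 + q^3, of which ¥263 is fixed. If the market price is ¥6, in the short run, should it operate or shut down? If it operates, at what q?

Shut down

Variable cost is VC = 68q - 14q^2 + q^3, so AVC = VC/q = 68 - 14q + q^2 and MC = dTC/dq = 68 - 28q + 3q^2.
The AVC parabola has its vertex at q = 14/2 = 7, where AVC = 68 - 14·7 + 7^2 = ¥19.
Since P = ¥6 < min AVC = ¥19, price fails to cover variable cost at any output.
Best response: produce nothing and absorb the ¥263 fixed cost.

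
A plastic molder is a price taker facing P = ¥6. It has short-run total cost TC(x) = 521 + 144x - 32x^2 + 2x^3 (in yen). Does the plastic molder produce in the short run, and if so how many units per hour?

From TC, MC = TC'(x) = 144 - 64x + 6x^2 and AVC = VC/x = 144 - 32x + 2x^2.
AVC hits its minimum where MC = AVC, at x = 8, giving min AVC = 144 - 32·8 + 2·8^2 = ¥16.
Since P = ¥6 < min AVC = ¥16, price fails to cover variable cost at any output.
Shutting down limits the loss to fixed cost, ¥521.

Shut down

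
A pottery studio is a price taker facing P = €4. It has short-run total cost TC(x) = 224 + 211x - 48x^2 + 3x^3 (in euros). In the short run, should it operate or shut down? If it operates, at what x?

Shut down

Strip out fixed cost: VC = 211x - 48x^2 + 3x^3. Then AVC = 211 - 48x + 3x^2 and MC = 211 - 96x + 9x^2.
The AVC parabola has its vertex at x = 48/6 = 8, where AVC = 211 - 48·8 + 3·8^2 = €19.
P = €4 lies below min AVC = €19; no output level covers variable cost.
The firm minimizes its loss by shutting down and losing only its fixed cost of €224.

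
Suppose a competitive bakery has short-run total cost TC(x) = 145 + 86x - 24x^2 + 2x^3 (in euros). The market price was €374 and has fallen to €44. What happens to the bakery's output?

Output falls from 12 to 7

AVC = 86 - 24x + 2x^2, minimized at x = 6 where min AVC = €14. MC = 86 - 48x + 6x^2.
With P = €374 above the shutdown price, P = MC gives x = 12.
At P = €44 ≥ min AVC, set P = MC: x = 7. The firm stays open but cuts output.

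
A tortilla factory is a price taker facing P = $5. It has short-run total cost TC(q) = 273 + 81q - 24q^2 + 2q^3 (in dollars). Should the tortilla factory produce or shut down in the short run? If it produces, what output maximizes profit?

From TC, MC = TC'(q) = 81 - 48q + 6q^2 and AVC = VC/q = 81 - 24q + 2q^2.
AVC is minimized where dAVC/dq = -24 + 4q = 0, at q = 6; min AVC = 81 - 24·6 + 2·6^2 = $9.
P = $5 lies below min AVC = $9; no output level covers variable cost.
Shutting down limits the loss to fixed cost, $273.

Shut down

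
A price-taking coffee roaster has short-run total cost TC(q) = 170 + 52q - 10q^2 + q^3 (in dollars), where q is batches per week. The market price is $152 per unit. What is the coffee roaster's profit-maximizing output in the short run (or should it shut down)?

Variable cost is VC = 52q - 10q^2 + q^3, so AVC = VC/q = 52 - 10q + q^2 and MC = dTC/dq = 52 - 20q + 3q^2.
AVC hits its minimum where MC = AVC, at q = 5, giving min AVC = 52 - 10·5 + 5^2 = $27.
Since P = $152 ≥ min AVC = $27, price covers variable cost and the firm should produce.
Set P = MC: 152 = 52 - 20q + 3q^2 → -100 - 20q + 3q^2 = 0. The roots are q = -10/3 and q = 10; the profit-maximizing output is on the rising part of MC, so q* = 10.
Check: AVC at q = 10 is $52 ≤ P, so revenue covers variable cost.
Profit = P·q − TC = 152·10 − 690 = $830.

Produce at q = 10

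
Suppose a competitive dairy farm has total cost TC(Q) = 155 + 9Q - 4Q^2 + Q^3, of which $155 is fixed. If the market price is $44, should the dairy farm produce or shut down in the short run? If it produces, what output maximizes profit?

Produce at Q = 5

Strip out fixed cost: VC = 9Q - 4Q^2 + Q^3. Then AVC = 9 - 4Q + Q^2 and MC = 9 - 8Q + 3Q^2.
The AVC parabola has its vertex at Q = 4/2 = 2, where AVC = 9 - 4·2 + 2^2 = $5.
Since P = $44 ≥ min AVC = $5, price covers variable cost and the firm should produce.
Solving P = MC: -35 - 8Q + 3Q^2 = 0 ⇒ Q = -7/3 or 5. On the upward-sloping branch, Q* = 5.
Check: AVC at Q = 5 is $14 ≤ P, so revenue covers variable cost.
Profit = P·Q − TC = 44·5 − 225 = -$5, a loss, but smaller than the $155 fixed cost the firm would lose by shutting down.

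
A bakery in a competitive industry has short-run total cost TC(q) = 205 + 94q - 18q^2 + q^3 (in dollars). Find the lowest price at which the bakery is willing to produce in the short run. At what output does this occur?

$13 per unit, at q = 9

The firm shuts down when price falls below the minimum of average variable cost. AVC = VC/q = 94 - 18q + q^2.
dAVC/dq = -18 + 2q = 0 gives q = 9. min AVC = 94 - 18·9 + 9^2 = 13.
For P < $13 the firm produces nothing.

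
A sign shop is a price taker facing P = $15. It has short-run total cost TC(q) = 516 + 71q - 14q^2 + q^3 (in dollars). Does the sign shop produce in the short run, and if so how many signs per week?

Variable cost is VC = 71q - 14q^2 + q^3, so AVC = VC/q = 71 - 14q + q^2 and MC = dTC/dq = 71 - 28q + 3q^2.
The AVC parabola has its vertex at q = 14/2 = 7, where AVC = 71 - 14·7 + 7^2 = $22.
P = $15 lies below min AVC = $22; no output level covers variable cost.
Shutting down limits the loss to fixed cost, $516.

Shut down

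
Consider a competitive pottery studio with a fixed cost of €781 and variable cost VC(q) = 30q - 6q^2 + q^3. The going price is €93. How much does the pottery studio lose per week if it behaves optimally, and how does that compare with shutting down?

AVC = 30 - 6q + q^2 has its minimum €21 at q = 3; price €93 clears that bar, so the firm operates.
MC = 30 - 12q + 3q^2. Setting P = MC and taking the root on the rising branch gives q* = 7.
TR = 93·7 = 651. TC = 781 + 259 = 1040. Profit = 651 − 1040 = -€389.
That loss of €389 beats the €781 the firm would lose by shutting down; producing recovers €392 of fixed cost.

Profit = -€389 at q = 7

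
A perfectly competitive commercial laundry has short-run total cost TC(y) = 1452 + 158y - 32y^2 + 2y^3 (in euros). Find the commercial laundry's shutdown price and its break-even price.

AVC = 158 - 32y + 2y^2; minimized at y = 8, giving min AVC = €30. That is the shutdown price.
ATC = 1452/y + 158 - 32y + 2y^2. Setting dATC/dy = −1452/y^2 − 32 + 4y = 0 gives y = 11 (since 4·11^3 − 32·11^2 = 1452).
min ATC = 1452/11 + 158 − 32·11 + 2·11^2 = €180. That is the break-even price.
Between these two prices the firm operates at a loss; above €180 it earns a profit.

Shutdown price = €30; break-even price = €180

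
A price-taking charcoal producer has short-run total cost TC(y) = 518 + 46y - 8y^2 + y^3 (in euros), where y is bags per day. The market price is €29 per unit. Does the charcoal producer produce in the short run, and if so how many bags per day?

From TC, MC = TC'(y) = 46 - 16y + 3y^2 and AVC = VC/y = 46 - 8y + y^2.
AVC is minimized where dAVC/dy = -8 + 2y = 0, at y = 4; min AVC = 46 - 8·4 + 4^2 = €30.
With P < min AVC (€29 < €30), every unit sold adds to the loss.
Shutting down limits the loss to fixed cost, €518.

Shut down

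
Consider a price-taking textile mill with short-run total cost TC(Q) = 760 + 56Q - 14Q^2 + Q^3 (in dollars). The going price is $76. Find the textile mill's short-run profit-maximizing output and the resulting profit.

AVC = 56 - 14Q + Q^2; min AVC = $7 at Q = 7. Since P = $76 ≥ min AVC, the firm produces.
With MC = 56 - 28Q + 3Q^2, P = MC on the upward-sloping part at Q* = 10.
TR = 76·10 = 760. TC = 760 + 160 = 920. Profit = 760 − 920 = -$160.
Shutting down would mean losing the fixed cost of $760, so operating at a loss of $160 is better by $600.

Profit = -$160 at Q = 10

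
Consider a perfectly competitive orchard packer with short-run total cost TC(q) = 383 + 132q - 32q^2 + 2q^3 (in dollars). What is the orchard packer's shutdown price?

The firm shuts down when price falls below the minimum of average variable cost. AVC = VC/q = 132 - 32q + 2q^2.
dAVC/dq = -32 + 4q = 0 gives q = 8. min AVC = 132 - 32·8 + 2·8^2 = 4.
So the shutdown price is $4.

$4 per unit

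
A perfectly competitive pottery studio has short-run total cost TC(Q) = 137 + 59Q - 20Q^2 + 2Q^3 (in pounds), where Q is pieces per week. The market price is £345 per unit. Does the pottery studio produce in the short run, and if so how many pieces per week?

Variable cost is VC = 59Q - 20Q^2 + 2Q^3, so AVC = VC/Q = 59 - 20Q + 2Q^2 and MC = dTC/dQ = 59 - 40Q + 6Q^2.
AVC hits its minimum where MC = AVC, at Q = 5, giving min AVC = 59 - 20·5 + 2·5^2 = £9.
Since P = £345 ≥ min AVC = £9, price covers variable cost and the firm should produce.
Set P = MC: 345 = 59 - 40Q + 6Q^2 → -286 - 40Q + 6Q^2 = 0. The roots are Q = -13/3 and Q = 11; the profit-maximizing output is on the rising part of MC, so Q* = 11.
Check: AVC at Q = 11 is £81 ≤ P, so revenue covers variable cost.
Profit = P·Q − TC = 345·11 − 1028 = £2767.

Produce at Q = 11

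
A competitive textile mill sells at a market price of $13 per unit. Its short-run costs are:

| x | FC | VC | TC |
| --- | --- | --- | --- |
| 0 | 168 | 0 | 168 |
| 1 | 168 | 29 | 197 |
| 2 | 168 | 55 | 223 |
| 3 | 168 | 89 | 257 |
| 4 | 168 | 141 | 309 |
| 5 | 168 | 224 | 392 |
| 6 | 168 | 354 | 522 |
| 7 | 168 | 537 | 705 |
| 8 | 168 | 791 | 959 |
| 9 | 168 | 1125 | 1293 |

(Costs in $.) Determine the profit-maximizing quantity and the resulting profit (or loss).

x = 0 (shut down); profit = -$168

Tabulate TR − TC: x=0: -168; x=1: -184; x=2: -197; x=3: -218; x=4: -257; x=5: -327; x=6: -444; x=7: -614; x=8: -855; x=9: -1176.
Profit is highest at x = 0. Equivalently, the lowest AVC in the table is 55/2 ≈ $27.50 at x = 2, and P = $13 falls below it — price never covers variable cost, so the firm shuts down and loses only its fixed cost.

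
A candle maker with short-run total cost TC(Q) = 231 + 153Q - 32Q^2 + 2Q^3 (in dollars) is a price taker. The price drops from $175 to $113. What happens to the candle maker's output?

Output falls from 11 to 10

MC = 153 - 64Q + 6Q^2; the shutdown threshold is min AVC = $25 (at Q = 8).
At P = $175 ≥ min AVC, set P = MC on the rising branch: Q = 11.
At P = $113 ≥ min AVC, set P = MC: Q = 10. The firm stays open but cuts output.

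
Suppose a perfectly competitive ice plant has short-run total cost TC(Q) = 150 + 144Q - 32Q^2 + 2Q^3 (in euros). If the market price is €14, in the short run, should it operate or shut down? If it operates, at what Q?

Shut down

Strip out fixed cost: VC = 144Q - 32Q^2 + 2Q^3. Then AVC = 144 - 32Q + 2Q^2 and MC = 144 - 64Q + 6Q^2.
AVC is minimized where dAVC/dQ = -32 + 4Q = 0, at Q = 8; min AVC = 144 - 32·8 + 2·8^2 = €16.
P = €14 lies below min AVC = €16; no output level covers variable cost.
Shutting down limits the loss to fixed cost, €150.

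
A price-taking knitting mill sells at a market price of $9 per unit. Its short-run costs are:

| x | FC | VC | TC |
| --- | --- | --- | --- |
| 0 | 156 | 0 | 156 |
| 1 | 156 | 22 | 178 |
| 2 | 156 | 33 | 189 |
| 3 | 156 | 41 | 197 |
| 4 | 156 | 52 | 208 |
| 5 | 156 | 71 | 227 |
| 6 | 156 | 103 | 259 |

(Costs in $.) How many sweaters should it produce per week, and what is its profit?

x = 0 (shut down); profit = -$156

Compute π = P·x − TC at each output: x=0: -156; x=1: -169; x=2: -171; x=3: -170; x=4: -172; x=5: -182; x=6: -205.
Profit is highest at x = 0. Equivalently, the lowest AVC in the table is 52/4 ≈ $13 at x = 4, and P = $9 falls below it — price never covers variable cost, so the firm shuts down and loses only its fixed cost.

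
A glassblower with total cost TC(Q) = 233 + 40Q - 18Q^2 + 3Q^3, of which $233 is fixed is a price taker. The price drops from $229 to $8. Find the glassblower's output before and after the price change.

Output falls from 7 to 0 (the firm shuts down)

AVC = 40 - 18Q + 3Q^2, minimized at Q = 3 where min AVC = $13. MC = 40 - 36Q + 9Q^2.
At P = $229 ≥ min AVC, set P = MC on the rising branch: Q = 7.
At P = $8 < min AVC = $13, price no longer covers variable cost at any output, so the firm shuts down: Q = 0.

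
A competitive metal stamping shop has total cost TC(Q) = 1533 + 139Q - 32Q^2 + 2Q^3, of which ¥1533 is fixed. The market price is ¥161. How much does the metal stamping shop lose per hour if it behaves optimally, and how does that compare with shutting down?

Profit = -¥81 at Q = 11

AVC = 139 - 32Q + 2Q^2 has its minimum ¥11 at Q = 8; price ¥161 clears that bar, so the firm operates.
With MC = 139 - 64Q + 6Q^2, P = MC on the upward-sloping part at Q* = 11.
TR = 161·11 = 1771. TC = 1533 + 319 = 1852. Profit = 1771 − 1852 = -¥81.
By producing, the firm covers all variable cost plus ¥1452 of fixed cost; shutting down would lose the full ¥1533.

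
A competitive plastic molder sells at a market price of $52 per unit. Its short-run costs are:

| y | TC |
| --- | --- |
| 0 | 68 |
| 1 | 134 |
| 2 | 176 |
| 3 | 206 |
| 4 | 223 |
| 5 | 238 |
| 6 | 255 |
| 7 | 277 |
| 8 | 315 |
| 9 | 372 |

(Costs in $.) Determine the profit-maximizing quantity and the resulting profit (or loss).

Tabulate TR − TC: y=0: -68; y=1: -82; y=2: -72; y=3: -50; y=4: -15; y=5: 22; y=6: 57; y=7: 87; y=8: 101; y=9: 96.
Profit is maximized at y = 8. AVC there is 247/8 = $30.88 ≤ P, so producing beats shutting down (which would give -$68).

y = 8; profit = $101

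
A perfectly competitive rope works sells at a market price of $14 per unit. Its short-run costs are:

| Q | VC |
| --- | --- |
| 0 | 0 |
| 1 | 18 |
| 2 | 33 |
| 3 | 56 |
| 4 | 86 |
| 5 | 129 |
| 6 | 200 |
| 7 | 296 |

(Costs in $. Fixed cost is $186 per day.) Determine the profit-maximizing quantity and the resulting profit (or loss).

Q = 0 (shut down); profit = -$186

Tabulate TR − TC: Q=0: -186; Q=1: -190; Q=2: -191; Q=3: -200; Q=4: -216; Q=5: -245; Q=6: -302; Q=7: -384.
Profit is highest at Q = 0. Equivalently, the lowest AVC in the table is 33/2 ≈ $16.50 at Q = 2, and P = $14 falls below it — price never covers variable cost, so the firm shuts down and loses only its fixed cost.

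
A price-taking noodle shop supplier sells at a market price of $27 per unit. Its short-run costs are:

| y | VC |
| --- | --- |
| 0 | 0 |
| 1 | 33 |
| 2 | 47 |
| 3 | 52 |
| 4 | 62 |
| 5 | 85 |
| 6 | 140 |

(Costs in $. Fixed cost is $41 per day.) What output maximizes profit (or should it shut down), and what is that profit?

y = 5; profit = $9

Profit at each row (π = 27y − TC): y=0: -41; y=1: -47; y=2: -34; y=3: -12; y=4: 5; y=5: 9; y=6: -19.
Profit is maximized at y = 5. AVC there is 85/5 = $17 ≤ P, so producing beats shutting down (which would give -$41).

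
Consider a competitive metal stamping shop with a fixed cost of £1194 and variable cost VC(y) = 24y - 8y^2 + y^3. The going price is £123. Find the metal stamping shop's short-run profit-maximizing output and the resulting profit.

Profit = -£384 at y = 9

AVC = 24 - 8y + y^2; min AVC = £8 at y = 4. Since P = £123 ≥ min AVC, the firm produces.
MC = 24 - 16y + 3y^2. Setting P = MC and taking the root on the rising branch gives y* = 9.
TR = 123·9 = 1107. TC = 1194 + 297 = 1491. Profit = 1107 − 1491 = -£384.
By producing, the firm covers all variable cost plus £810 of fixed cost; shutting down would lose the full £1194.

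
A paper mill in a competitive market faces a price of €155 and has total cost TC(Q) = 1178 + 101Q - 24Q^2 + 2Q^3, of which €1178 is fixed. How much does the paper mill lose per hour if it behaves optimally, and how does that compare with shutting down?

AVC = 101 - 24Q + 2Q^2; min AVC = €29 at Q = 6. Since P = €155 ≥ min AVC, the firm produces.
With MC = 101 - 48Q + 6Q^2, P = MC on the upward-sloping part at Q* = 9.
TR = 155·9 = 1395. TC = 1178 + 423 = 1601. Profit = 1395 − 1601 = -€206.
By producing, the firm covers all variable cost plus €972 of fixed cost; shutting down would lose the full €1178.

Profit = -€206 at Q = 9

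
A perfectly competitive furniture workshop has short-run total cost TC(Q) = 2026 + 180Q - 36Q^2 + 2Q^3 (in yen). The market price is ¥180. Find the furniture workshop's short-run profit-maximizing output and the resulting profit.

AVC = 180 - 36Q + 2Q^2; min AVC = ¥18 at Q = 9. Since P = ¥180 ≥ min AVC, the firm produces.
MC = 180 - 72Q + 6Q^2. Setting P = MC and taking the root on the rising branch gives Q* = 12.
TR = 180·12 = 2160. TC = 2026 + 432 = 2458. Profit = 2160 − 2458 = -¥298.
That loss of ¥298 beats the ¥2026 the firm would lose by shutting down; producing recovers ¥1728 of fixed cost.

Profit = -¥298 at Q = 12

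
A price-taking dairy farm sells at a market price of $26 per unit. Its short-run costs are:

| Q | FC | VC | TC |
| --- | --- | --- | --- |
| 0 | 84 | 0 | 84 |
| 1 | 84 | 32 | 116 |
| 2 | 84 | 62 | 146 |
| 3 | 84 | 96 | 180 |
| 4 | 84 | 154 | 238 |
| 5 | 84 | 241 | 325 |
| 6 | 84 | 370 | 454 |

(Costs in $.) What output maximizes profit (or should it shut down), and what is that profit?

Q = 0 (shut down); profit = -$84

Profit at each row (π = 26Q − TC): Q=0: -84; Q=1: -90; Q=2: -94; Q=3: -102; Q=4: -134; Q=5: -195; Q=6: -298.
Profit is highest at Q = 0. Equivalently, the lowest AVC in the table is 62/2 ≈ $31 at Q = 2, and P = $26 falls below it — price never covers variable cost, so the firm shuts down and loses only its fixed cost.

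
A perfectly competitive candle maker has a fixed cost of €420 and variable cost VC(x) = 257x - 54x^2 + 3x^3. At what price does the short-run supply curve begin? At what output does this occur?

€14 per unit, at x = 9

The firm shuts down when price falls below the minimum of average variable cost. AVC = VC/x = 257 - 54x + 3x^2.
At the minimum of AVC, MC = AVC. MC = 257 - 108x + 9x^2; setting MC = AVC gives 6x^2 - 54x = 0, so x = 9. min AVC = 14.
So the shutdown price is €14.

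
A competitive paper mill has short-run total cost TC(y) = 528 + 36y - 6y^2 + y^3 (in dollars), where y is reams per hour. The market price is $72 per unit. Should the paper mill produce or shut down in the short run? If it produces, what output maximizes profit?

Produce at y = 6

From TC, MC = TC'(y) = 36 - 12y + 3y^2 and AVC = VC/y = 36 - 6y + y^2.
AVC hits its minimum where MC = AVC, at y = 3, giving min AVC = 36 - 6·3 + 3^2 = $27.
Since P = $72 ≥ min AVC = $27, price covers variable cost and the firm should produce.
P = MC gives -36 - 12y + 3y^2 = 0, with roots -2 and 6. Take the larger (rising MC): y* = 6.
Check: AVC at y = 6 is $36 ≤ P, so revenue covers variable cost.
Profit = P·y − TC = 72·6 − 744 = -$312, a loss, but smaller than the $528 fixed cost the firm would lose by shutting down.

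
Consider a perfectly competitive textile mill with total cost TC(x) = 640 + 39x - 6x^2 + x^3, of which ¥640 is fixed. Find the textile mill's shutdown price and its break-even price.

Shutdown price = ¥30; break-even price = ¥135

AVC = 39 - 6x + x^2; minimized at x = 3, giving min AVC = ¥30. That is the shutdown price.
ATC = 640/x + 39 - 6x + x^2. Setting dATC/dx = −640/x^2 − 6 + 2x = 0 gives x = 8 (since 2·8^3 − 6·8^2 = 640).
min ATC = 640/8 + 39 − 6·8 + 8^2 = ¥135. That is the break-even price.
Between these two prices the firm operates at a loss; above ¥135 it earns a profit.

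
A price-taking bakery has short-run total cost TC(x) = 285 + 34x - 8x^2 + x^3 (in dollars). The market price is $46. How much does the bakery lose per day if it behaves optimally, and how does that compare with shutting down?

AVC = 34 - 8x + x^2 has its minimum $18 at x = 4; price $46 clears that bar, so the firm operates.
MC = 34 - 16x + 3x^2. Setting P = MC and taking the root on the rising branch gives x* = 6.
TR = 46·6 = 276. TC = 285 + 132 = 417. Profit = 276 − 417 = -$141.
By producing, the firm covers all variable cost plus $144 of fixed cost; shutting down would lose the full $285.

Profit = -$141 at x = 6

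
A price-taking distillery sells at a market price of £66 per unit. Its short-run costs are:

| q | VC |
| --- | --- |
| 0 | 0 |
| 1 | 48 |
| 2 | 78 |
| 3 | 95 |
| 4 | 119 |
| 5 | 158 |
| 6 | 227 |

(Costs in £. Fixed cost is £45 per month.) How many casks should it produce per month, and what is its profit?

q = 5; profit = £127

Compute π = P·q − TC at each output: q=0: -45; q=1: -27; q=2: 9; q=3: 58; q=4: 100; q=5: 127; q=6: 124.
Profit is maximized at q = 5. AVC there is 158/5 = £31.60 ≤ P, so producing beats shutting down (which would give -£45).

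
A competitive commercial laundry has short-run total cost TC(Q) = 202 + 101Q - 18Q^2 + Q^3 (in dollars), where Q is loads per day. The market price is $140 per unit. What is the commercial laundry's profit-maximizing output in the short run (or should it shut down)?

Produce at Q = 13

Variable cost is VC = 101Q - 18Q^2 + Q^3, so AVC = VC/Q = 101 - 18Q + Q^2 and MC = dTC/dQ = 101 - 36Q + 3Q^2.
AVC is minimized where dAVC/dQ = -18 + 2Q = 0, at Q = 9; min AVC = 101 - 18·9 + 9^2 = $20.
Because $140 ≥ $20, revenue can cover variable cost; the firm operates.
Set P = MC: 140 = 101 - 36Q + 3Q^2 → -39 - 36Q + 3Q^2 = 0. The roots are Q = -1 and Q = 13; the profit-maximizing output is on the rising part of MC, so Q* = 13.
Check: AVC at Q = 13 is $36 ≤ P, so revenue covers variable cost.
Profit = P·Q − TC = 140·13 − 670 = $1150.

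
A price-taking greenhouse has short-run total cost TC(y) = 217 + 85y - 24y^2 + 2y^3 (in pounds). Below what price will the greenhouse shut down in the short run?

The firm shuts down when price falls below the minimum of average variable cost. AVC = VC/y = 85 - 24y + 2y^2.
At the minimum of AVC, MC = AVC. MC = 85 - 48y + 6y^2; setting MC = AVC gives 4y^2 - 24y = 0, so y = 6. min AVC = 13.
For P < £13 the firm produces nothing.

£13 per unit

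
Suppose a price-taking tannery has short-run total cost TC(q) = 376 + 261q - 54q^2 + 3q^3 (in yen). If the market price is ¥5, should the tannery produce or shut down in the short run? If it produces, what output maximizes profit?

Shut down

From TC, MC = TC'(q) = 261 - 108q + 9q^2 and AVC = VC/q = 261 - 54q + 3q^2.
AVC is minimized where dAVC/dq = -54 + 6q = 0, at q = 9; min AVC = 261 - 54·9 + 3·9^2 = ¥18.
P = ¥5 lies below min AVC = ¥18; no output level covers variable cost.
Best response: produce nothing and absorb the ¥376 fixed cost.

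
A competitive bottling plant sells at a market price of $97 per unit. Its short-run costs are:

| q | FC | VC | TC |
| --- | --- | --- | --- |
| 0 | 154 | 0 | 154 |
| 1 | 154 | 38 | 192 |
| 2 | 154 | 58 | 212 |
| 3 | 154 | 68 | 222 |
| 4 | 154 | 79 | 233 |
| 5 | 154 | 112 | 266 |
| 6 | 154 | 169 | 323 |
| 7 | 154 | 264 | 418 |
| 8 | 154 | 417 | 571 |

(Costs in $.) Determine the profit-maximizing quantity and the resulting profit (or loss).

Compute π = P·q − TC at each output: q=0: -154; q=1: -95; q=2: -18; q=3: 69; q=4: 155; q=5: 219; q=6: 259; q=7: 261; q=8: 205.
Profit is maximized at q = 7. AVC there is 264/7 = $37.71 ≤ P, so producing beats shutting down (which would give -$154).

q = 7; profit = $261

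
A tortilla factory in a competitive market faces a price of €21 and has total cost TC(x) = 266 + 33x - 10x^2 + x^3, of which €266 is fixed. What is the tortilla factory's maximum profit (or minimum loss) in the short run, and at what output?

Profit = -€194 at x = 6

AVC = 33 - 10x + x^2; min AVC = €8 at x = 5. Since P = €21 ≥ min AVC, the firm produces.
MC = 33 - 20x + 3x^2. Setting P = MC and taking the root on the rising branch gives x* = 6.
TR = 21·6 = 126. TC = 266 + 54 = 320. Profit = 126 − 320 = -€194.
Shutting down would mean losing the fixed cost of €266, so operating at a loss of €194 is better by €72.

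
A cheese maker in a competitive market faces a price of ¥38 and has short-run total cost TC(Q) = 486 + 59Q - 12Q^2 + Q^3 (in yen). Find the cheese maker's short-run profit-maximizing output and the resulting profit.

AVC = 59 - 12Q + Q^2 has its minimum ¥23 at Q = 6; price ¥38 clears that bar, so the firm operates.
MC = 59 - 24Q + 3Q^2. Setting P = MC and taking the root on the rising branch gives Q* = 7.
TR = 38·7 = 266. TC = 486 + 168 = 654. Profit = 266 − 654 = -¥388.
Shutting down would mean losing the fixed cost of ¥486, so operating at a loss of ¥388 is better by ¥98.

Profit = -¥388 at Q = 7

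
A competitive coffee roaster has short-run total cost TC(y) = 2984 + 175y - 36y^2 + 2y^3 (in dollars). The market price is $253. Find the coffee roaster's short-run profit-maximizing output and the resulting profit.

Profit = -$280 at y = 13

AVC = 175 - 36y + 2y^2 has its minimum $13 at y = 9; price $253 clears that bar, so the firm operates.
With MC = 175 - 72y + 6y^2, P = MC on the upward-sloping part at y* = 13.
TR = 253·13 = 3289. TC = 2984 + 585 = 3569. Profit = 3289 − 3569 = -$280.
Shutting down would mean losing the fixed cost of $2984, so operating at a loss of $280 is better by $2704.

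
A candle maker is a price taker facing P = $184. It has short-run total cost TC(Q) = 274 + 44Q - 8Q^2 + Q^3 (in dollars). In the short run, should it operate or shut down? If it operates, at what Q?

Produce at Q = 10

From TC, MC = TC'(Q) = 44 - 16Q + 3Q^2 and AVC = VC/Q = 44 - 8Q + Q^2.
The AVC parabola has its vertex at Q = 8/2 = 4, where AVC = 44 - 8·4 + 4^2 = $28.
Because $184 ≥ $28, revenue can cover variable cost; the firm operates.
P = MC gives -140 - 16Q + 3Q^2 = 0, with roots -14/3 and 10. Take the larger (rising MC): Q* = 10.
Check: AVC at Q = 10 is $64 ≤ P, so revenue covers variable cost.
Profit = P·Q − TC = 184·10 − 914 = $926.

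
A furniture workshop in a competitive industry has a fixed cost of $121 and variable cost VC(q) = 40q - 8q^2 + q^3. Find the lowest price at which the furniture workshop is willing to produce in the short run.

The shutdown price is the minimum of AVC. VC = 40q - 8q^2 + q^3, so AVC = 40 - 8q + q^2.
dAVC/dq = -8 + 2q = 0 gives q = 4. min AVC = 40 - 8·4 + 4^2 = 24.
So the shutdown price is $24.

$24 per unit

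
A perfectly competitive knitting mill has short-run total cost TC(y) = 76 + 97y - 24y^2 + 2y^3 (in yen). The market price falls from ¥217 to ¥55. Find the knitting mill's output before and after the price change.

AVC = 97 - 24y + 2y^2, minimized at y = 6 where min AVC = ¥25. MC = 97 - 48y + 6y^2.
With P = ¥217 above the shutdown price, P = MC gives y = 10.
At P = ¥55 ≥ min AVC, set P = MC: y = 7. The firm stays open but cuts output.

Output falls from 10 to 7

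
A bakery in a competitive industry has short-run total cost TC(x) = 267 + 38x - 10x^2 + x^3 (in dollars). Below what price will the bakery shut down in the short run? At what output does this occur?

$13 per unit, at x = 5

Short-run supply begins at min AVC. From VC = 38x - 10x^2 + x^3, AVC = 38 - 10x + x^2.
dAVC/dx = -10 + 2x = 0 gives x = 5. min AVC = 38 - 10·5 + 5^2 = 13.
The firm shuts down for any P below $13.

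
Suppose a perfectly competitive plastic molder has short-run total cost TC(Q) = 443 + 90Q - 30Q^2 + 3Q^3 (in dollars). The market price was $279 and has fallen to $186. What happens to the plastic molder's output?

Output falls from 9 to 8

MC = 90 - 60Q + 9Q^2; the shutdown threshold is min AVC = $15 (at Q = 5).
With P = $279 above the shutdown price, P = MC gives Q = 9.
At P = $186 ≥ min AVC, set P = MC: Q = 8. The firm stays open but cuts output.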